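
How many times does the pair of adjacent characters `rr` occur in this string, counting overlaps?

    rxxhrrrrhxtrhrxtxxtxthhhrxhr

Sliding a length-2 window over the 28 characters (27 positions):
  position 5–6: rr
  position 6–7: rr
  position 7–8: rr

3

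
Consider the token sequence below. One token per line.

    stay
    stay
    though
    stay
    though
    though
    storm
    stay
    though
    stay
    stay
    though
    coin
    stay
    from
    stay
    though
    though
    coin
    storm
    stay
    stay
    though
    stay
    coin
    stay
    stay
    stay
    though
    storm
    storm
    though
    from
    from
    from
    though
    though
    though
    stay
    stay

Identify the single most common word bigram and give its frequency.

"stay though", 7 times

Bigram frequencies (highest first):
  stay though: 7
  stay stay: 6
  though stay: 4
  though though: 4
  though storm: 2
  storm stay: 2
  … (11 more, each ≤ 2)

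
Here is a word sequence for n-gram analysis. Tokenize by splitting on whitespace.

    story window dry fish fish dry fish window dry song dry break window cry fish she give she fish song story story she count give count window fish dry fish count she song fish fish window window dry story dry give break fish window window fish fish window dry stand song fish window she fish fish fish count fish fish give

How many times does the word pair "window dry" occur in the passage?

4

Scanning the 60 overlapping bigram windows for "window dry":
  position 2–3: window dry
  position 8–9: window dry
  position 37–38: window dry
  position 48–49: window dry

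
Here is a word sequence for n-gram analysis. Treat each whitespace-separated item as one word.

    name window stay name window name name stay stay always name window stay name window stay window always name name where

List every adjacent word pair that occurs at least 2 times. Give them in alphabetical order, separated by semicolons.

Bigram counts meeting the condition (at least 2 times):
  always name: 2
  name name: 2
  name window: 4
  stay name: 2
  window stay: 3

always name; name name; name window; stay name; window stay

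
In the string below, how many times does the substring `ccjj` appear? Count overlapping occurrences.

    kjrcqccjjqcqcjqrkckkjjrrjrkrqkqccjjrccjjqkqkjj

Sliding a length-4 window over the 46 characters (43 positions):
  position 6–9: ccjj
  position 32–35: ccjj
  position 37–40: ccjj

3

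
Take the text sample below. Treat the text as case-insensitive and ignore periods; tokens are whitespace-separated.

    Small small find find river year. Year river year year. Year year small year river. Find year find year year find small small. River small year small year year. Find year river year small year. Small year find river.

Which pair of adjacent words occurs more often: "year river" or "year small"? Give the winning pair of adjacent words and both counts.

"year river": 3 occurrences
"year small": 4 occurrences

"year small" (4 vs 3)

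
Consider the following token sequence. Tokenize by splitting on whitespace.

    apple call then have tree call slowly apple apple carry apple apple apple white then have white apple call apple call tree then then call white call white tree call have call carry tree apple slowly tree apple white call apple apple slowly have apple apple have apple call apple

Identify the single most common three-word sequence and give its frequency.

Trigram frequencies (highest first):
  apple call apple: 2
  apple call then: 1
  call then have: 1
  then have tree: 1
  have tree call: 1
  tree call slowly: 1
  … (41 more, each ≤ 1)

"apple call apple", 2 times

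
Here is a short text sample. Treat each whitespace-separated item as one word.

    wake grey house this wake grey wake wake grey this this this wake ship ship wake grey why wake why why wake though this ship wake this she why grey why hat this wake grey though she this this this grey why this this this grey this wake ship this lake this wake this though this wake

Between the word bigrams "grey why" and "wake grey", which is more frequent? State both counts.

"grey why": 3 occurrences
"wake grey": 5 occurrences

"wake grey" (5 vs 3)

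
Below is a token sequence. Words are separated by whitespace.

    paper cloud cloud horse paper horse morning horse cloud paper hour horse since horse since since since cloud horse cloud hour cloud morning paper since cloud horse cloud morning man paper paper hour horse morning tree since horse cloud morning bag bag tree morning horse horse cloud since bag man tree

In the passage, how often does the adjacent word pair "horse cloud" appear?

Scanning the 50 overlapping bigram windows for "horse cloud":
  position 8–9: horse cloud
  position 19–20: horse cloud
  position 27–28: horse cloud
  position 38–39: horse cloud
  position 46–47: horse cloud

5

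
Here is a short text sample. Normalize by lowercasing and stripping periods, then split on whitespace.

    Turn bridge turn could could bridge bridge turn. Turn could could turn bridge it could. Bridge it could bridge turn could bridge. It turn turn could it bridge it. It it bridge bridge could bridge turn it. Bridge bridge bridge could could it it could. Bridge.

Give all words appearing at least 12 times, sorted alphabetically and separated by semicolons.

bridge; could

Unigram counts meeting the condition (at least 12 times):
  bridge: 15
  could: 12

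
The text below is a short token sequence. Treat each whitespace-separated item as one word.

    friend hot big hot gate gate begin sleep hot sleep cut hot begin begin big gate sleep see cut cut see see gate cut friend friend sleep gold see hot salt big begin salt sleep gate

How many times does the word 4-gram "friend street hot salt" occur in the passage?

Scanning the 33 overlapping 4-gram windows for "friend street hot salt":
  (none found)

0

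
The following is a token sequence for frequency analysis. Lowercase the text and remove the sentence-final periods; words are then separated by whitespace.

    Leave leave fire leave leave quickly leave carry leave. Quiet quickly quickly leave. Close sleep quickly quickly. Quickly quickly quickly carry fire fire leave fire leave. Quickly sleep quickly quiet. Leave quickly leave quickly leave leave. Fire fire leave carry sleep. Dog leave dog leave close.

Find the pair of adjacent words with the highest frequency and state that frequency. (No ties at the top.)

Bigram frequencies (highest first):
  quickly quickly: 5
  fire leave: 4
  leave quickly: 4
  quickly leave: 4
  leave leave: 3
  leave fire: 3
  … (17 more, each ≤ 2)

"quickly quickly", 5 times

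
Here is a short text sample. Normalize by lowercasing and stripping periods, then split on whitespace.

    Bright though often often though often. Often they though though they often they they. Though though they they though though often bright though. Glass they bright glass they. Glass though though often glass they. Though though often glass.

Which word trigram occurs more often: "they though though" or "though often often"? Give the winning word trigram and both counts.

"they though though": 4 occurrences
"though often often": 2 occurrences

"they though though" (4 vs 2)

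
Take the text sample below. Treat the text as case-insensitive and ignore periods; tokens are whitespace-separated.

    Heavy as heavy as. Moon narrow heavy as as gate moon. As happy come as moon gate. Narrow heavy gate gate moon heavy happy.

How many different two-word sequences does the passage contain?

18

24 tokens → 23 bigram windows in total.
Repeated bigrams (each contributes count−1 duplicates):
  heavy as: 3
  as moon: 2
  gate moon: 2
  narrow heavy: 2
5 duplicate windows → 23 − 5 = 18 distinct.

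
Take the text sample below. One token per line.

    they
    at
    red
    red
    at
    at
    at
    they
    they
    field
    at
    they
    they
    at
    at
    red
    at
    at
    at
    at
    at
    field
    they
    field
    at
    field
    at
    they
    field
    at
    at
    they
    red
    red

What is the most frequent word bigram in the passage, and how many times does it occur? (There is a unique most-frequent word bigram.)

"at at", 8 times

Bigram frequencies (highest first):
  at at: 8
  at they: 4
  field at: 4
  they field: 3
  they at: 2
  at red: 2
  … (6 more, each ≤ 2)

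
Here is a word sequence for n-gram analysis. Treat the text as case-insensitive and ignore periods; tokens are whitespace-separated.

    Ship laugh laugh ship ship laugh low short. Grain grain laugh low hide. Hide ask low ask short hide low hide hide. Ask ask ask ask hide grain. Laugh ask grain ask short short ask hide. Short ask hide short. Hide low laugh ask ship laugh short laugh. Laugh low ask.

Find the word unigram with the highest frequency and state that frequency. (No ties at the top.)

"ask", 12 times

Unigram frequencies (highest first):
  ask: 12
  laugh: 9
  hide: 9
  short: 7
  low: 6
  ship: 4
  … (1 more, each ≤ 4)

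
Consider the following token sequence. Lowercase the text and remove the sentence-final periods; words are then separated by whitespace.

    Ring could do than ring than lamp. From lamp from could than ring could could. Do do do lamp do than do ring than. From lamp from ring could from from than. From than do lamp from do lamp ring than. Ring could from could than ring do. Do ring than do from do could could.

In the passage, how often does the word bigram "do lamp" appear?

3

Scanning the 55 overlapping bigram windows for "do lamp":
  position 18–19: do lamp
  position 35–36: do lamp
  position 38–39: do lamp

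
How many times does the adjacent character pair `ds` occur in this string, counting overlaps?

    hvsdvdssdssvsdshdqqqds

4

Sliding a length-2 window over the 22 characters (21 positions):
  position 6–7: ds
  position 9–10: ds
  position 14–15: ds
  position 21–22: ds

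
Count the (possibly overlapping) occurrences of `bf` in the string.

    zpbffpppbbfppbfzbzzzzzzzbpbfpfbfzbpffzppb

5

Sliding a length-2 window over the 41 characters (40 positions):
  position 3–4: bf
  position 10–11: bf
  position 14–15: bf
  position 27–28: bf
  position 31–32: bf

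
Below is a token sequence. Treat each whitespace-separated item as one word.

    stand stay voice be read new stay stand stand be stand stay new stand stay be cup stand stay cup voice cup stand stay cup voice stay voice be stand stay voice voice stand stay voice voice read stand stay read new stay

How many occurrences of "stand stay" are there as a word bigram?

8

Scanning the 42 overlapping bigram windows for "stand stay":
  position 1–2: stand stay
  position 11–12: stand stay
  position 14–15: stand stay
  position 18–19: stand stay
  position 23–24: stand stay
  position 30–31: stand stay
  position 34–35: stand stay
  position 39–40: stand stay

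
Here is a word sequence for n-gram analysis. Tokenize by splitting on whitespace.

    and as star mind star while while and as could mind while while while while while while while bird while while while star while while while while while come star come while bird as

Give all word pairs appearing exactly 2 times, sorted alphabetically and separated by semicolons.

Bigram counts meeting the condition (exactly 2 times):
  and as: 2
  star while: 2
  while bird: 2

and as; star while; while bird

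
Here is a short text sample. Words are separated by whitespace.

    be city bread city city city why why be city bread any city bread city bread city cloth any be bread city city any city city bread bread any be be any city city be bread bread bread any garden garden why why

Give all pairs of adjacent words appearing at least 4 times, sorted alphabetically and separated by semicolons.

bread city; city bread; city city

Bigram counts meeting the condition (at least 4 times):
  bread city: 4
  city bread: 5
  city city: 5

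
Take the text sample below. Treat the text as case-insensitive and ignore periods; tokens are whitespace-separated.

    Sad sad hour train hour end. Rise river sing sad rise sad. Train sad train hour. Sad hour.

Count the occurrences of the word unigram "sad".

6

Scanning the 18 tokens for "sad":
  position 1: sad
  position 2: sad
  position 10: sad
  position 12: sad
  position 14: sad
  position 17: sad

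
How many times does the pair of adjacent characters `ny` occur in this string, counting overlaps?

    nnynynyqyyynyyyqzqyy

4

Sliding a length-2 window over the 20 characters (19 positions):
  position 2–3: ny
  position 4–5: ny
  position 6–7: ny
  position 12–13: ny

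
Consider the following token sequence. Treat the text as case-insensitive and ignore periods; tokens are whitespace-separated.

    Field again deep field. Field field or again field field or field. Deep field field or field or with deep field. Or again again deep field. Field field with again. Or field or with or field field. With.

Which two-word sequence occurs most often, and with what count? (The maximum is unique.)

Bigram frequencies (highest first):
  field field: 7
  field or: 6
  deep field: 4
  or field: 4
  again deep: 2
  or again: 2
  … (10 more, each ≤ 2)

"field field", 7 times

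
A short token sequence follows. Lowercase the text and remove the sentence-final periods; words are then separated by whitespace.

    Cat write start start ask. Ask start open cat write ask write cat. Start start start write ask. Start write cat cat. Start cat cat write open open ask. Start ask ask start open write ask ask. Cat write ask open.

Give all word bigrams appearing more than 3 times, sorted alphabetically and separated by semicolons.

Bigram counts meeting the condition (more than 3 times):
  ask start: 4
  cat write: 4
  write ask: 4

ask start; cat write; write ask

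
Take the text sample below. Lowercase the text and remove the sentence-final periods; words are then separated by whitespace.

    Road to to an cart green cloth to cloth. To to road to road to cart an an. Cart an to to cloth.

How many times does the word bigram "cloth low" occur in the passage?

0

Scanning the 22 overlapping bigram windows for "cloth low":
  (none found)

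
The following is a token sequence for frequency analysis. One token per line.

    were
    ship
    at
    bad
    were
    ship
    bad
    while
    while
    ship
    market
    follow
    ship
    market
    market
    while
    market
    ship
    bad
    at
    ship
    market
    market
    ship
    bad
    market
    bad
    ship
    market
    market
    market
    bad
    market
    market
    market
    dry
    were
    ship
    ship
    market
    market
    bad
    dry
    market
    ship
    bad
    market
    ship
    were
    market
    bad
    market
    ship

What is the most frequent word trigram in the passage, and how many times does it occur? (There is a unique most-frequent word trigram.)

Trigram frequencies (highest first):
  ship market market: 4
  market ship bad: 3
  ship bad market: 2
  market market market: 2
  market market bad: 2
  market bad market: 2
  … (35 more, each ≤ 2)

"ship market market", 4 times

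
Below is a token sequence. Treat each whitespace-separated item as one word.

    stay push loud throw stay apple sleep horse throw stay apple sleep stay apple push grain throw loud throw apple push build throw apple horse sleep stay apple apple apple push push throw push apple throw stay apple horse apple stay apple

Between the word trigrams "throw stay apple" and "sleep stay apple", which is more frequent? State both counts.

"throw stay apple" (3 vs 2)

"throw stay apple": 3 occurrences
"sleep stay apple": 2 occurrences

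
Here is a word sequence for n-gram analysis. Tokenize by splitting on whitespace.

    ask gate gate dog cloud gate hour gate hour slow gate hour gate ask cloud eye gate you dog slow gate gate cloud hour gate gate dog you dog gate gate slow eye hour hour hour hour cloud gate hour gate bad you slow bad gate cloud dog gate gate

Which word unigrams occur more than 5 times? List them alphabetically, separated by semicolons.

gate; hour

Unigram counts meeting the condition (more than 5 times):
  gate: 18
  hour: 9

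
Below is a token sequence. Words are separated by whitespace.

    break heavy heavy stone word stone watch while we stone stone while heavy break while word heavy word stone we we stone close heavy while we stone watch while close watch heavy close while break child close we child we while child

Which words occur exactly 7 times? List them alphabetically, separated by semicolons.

Unigram counts meeting the condition (exactly 7 times):
  stone: 7
  while: 7

stone; while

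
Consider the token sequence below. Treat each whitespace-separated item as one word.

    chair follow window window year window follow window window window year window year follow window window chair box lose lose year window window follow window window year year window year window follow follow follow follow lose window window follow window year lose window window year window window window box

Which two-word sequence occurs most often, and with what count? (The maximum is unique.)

Bigram frequencies (highest first):
  window window: 10
  window year: 7
  year window: 6
  follow window: 5
  window follow: 4
  follow follow: 3
  … (12 more, each ≤ 2)

"window window", 10 times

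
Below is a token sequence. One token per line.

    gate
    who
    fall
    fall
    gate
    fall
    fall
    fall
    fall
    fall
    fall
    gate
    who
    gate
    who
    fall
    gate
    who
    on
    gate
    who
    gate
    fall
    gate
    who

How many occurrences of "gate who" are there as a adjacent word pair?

6

Scanning the 24 overlapping bigram windows for "gate who":
  position 1–2: gate who
  position 12–13: gate who
  position 14–15: gate who
  position 17–18: gate who
  position 20–21: gate who
  position 24–25: gate who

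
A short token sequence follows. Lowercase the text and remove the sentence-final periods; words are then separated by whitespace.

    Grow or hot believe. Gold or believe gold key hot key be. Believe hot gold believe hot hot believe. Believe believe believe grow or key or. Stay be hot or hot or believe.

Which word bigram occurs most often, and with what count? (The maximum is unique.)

Bigram frequencies (highest first):
  believe believe: 3
  grow or: 2
  or hot: 2
  hot believe: 2
  believe gold: 2
  or believe: 2
  … (17 more, each ≤ 2)

"believe believe", 3 times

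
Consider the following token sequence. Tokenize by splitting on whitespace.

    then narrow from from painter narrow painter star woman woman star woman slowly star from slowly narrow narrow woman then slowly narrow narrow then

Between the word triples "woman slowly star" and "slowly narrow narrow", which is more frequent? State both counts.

"woman slowly star": 1 occurrence
"slowly narrow narrow": 2 occurrences

"slowly narrow narrow" (2 vs 1)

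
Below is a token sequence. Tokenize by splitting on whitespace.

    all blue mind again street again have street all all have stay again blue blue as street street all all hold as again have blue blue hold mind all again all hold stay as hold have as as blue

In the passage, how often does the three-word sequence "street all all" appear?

Scanning the 37 overlapping trigram windows for "street all all":
  position 8–10: street all all
  position 18–20: street all all

2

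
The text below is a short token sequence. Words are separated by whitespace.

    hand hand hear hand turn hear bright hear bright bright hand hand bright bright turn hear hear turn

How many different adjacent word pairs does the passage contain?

18 tokens → 17 bigram windows in total.
Repeated bigrams (each contributes count−1 duplicates):
  bright bright: 2
  hand hand: 2
  hear bright: 2
  turn hear: 2
4 duplicate windows → 17 − 4 = 13 distinct.

13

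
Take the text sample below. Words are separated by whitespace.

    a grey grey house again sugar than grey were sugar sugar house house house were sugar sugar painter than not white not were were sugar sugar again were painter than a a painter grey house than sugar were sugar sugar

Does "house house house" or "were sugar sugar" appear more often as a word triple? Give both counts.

"were sugar sugar" (4 vs 1)

"house house house": 1 occurrence
"were sugar sugar": 4 occurrences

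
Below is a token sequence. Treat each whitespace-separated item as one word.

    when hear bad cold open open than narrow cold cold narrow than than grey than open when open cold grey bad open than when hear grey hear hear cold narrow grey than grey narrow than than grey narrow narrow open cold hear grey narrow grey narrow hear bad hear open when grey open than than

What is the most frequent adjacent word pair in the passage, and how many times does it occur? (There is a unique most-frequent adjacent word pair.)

Bigram frequencies (highest first):
  grey narrow: 4
  open than: 3
  than than: 3
  than grey: 3
  when hear: 2
  hear bad: 2
  … (30 more, each ≤ 2)

"grey narrow", 4 times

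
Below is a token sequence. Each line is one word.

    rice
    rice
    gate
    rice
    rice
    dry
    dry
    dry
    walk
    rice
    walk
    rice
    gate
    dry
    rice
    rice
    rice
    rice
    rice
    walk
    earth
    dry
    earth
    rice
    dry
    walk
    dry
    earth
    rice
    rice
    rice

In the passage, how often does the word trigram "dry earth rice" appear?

Scanning the 29 overlapping trigram windows for "dry earth rice":
  position 22–24: dry earth rice
  position 27–29: dry earth rice

2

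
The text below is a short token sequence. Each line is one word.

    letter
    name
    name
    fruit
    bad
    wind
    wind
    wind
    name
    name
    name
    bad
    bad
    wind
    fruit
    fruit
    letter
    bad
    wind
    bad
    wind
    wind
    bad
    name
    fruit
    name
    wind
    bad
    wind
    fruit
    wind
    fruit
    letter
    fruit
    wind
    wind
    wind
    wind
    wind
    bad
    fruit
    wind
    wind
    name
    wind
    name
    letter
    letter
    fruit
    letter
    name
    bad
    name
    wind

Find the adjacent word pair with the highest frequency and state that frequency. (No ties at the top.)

Bigram frequencies (highest first):
  wind wind: 8
  bad wind: 5
  wind bad: 4
  name name: 3
  wind name: 3
  wind fruit: 3
  … (16 more, each ≤ 3)

"wind wind", 8 times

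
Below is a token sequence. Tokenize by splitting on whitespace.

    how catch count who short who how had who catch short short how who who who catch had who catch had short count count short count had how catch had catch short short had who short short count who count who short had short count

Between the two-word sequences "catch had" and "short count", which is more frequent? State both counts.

"catch had": 3 occurrences
"short count": 4 occurrences

"short count" (4 vs 3)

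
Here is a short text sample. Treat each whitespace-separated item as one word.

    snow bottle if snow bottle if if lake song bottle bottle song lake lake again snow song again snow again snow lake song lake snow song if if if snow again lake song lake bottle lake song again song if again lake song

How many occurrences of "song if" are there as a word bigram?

2

Scanning the 42 overlapping bigram windows for "song if":
  position 26–27: song if
  position 39–40: song if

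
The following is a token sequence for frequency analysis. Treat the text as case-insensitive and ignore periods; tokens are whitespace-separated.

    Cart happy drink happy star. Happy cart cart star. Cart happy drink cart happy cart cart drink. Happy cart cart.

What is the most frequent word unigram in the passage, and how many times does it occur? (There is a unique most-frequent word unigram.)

"cart", 9 times

Unigram frequencies (highest first):
  cart: 9
  happy: 6
  drink: 3
  star: 2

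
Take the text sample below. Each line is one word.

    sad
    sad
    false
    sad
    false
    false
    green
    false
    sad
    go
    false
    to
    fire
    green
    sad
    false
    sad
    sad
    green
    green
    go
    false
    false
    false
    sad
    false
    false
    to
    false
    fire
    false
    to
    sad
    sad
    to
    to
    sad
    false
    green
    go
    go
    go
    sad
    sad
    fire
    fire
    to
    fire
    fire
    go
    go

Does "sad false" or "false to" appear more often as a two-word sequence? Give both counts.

"sad false" (5 vs 3)

"sad false": 5 occurrences
"false to": 3 occurrences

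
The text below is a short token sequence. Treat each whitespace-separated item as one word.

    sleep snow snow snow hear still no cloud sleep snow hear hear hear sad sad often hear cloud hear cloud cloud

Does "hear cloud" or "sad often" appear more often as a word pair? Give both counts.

"hear cloud": 2 occurrences
"sad often": 1 occurrence

"hear cloud" (2 vs 1)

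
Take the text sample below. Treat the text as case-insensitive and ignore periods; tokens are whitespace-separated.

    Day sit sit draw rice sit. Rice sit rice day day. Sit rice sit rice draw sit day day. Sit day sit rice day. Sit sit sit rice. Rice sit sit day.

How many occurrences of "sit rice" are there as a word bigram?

Scanning the 31 overlapping bigram windows for "sit rice":
  position 6–7: sit rice
  position 8–9: sit rice
  position 12–13: sit rice
  position 14–15: sit rice
  position 22–23: sit rice
  position 27–28: sit rice

6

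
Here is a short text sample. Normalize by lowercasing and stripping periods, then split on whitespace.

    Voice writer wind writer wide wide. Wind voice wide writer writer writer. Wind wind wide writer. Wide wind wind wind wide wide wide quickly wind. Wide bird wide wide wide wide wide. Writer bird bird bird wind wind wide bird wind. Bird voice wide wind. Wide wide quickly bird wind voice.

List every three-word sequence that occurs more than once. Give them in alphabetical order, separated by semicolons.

wide wide quickly; wide wide wide; wind wide bird; wind wide wide; wind wind wide

Trigram counts meeting the condition (more than once):
  wide wide quickly: 2
  wide wide wide: 4
  wind wide bird: 2
  wind wide wide: 2
  wind wind wide: 3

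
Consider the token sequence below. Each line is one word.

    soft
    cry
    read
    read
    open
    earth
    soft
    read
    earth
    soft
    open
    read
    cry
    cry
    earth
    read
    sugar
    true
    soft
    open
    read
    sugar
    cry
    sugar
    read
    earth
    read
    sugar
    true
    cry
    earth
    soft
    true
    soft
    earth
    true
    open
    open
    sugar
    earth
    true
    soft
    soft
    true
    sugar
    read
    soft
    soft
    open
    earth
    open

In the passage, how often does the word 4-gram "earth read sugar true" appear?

Scanning the 48 overlapping 4-gram windows for "earth read sugar true":
  position 15–18: earth read sugar true
  position 26–29: earth read sugar true

2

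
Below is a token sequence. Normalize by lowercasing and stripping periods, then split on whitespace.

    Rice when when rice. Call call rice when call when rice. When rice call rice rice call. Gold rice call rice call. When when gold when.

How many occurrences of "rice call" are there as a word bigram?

Scanning the 25 overlapping bigram windows for "rice call":
  position 4–5: rice call
  position 13–14: rice call
  position 16–17: rice call
  position 19–20: rice call
  position 21–22: rice call

5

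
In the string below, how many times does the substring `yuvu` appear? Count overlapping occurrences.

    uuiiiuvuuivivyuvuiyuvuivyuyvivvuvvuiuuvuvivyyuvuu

3

Sliding a length-4 window over the 49 characters (46 positions):
  position 14–17: yuvu
  position 19–22: yuvu
  position 45–48: yuvu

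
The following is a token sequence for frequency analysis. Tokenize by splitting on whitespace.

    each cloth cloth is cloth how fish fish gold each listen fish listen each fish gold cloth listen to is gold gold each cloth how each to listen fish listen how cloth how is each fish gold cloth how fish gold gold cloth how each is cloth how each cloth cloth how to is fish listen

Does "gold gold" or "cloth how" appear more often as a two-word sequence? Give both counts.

"gold gold": 2 occurrences
"cloth how": 7 occurrences

"cloth how" (7 vs 2)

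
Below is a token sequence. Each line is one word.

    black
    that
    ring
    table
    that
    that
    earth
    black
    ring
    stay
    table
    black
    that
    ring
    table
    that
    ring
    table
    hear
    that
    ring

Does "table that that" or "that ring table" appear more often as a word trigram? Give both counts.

"table that that": 1 occurrence
"that ring table": 3 occurrences

"that ring table" (3 vs 1)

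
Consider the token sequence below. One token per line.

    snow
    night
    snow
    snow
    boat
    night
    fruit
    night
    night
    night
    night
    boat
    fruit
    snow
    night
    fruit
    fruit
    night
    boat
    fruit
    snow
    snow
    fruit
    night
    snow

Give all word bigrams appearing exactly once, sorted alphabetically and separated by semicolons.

Bigram counts meeting the condition (exactly once):
  boat night: 1
  fruit fruit: 1
  snow boat: 1
  snow fruit: 1

boat night; fruit fruit; snow boat; snow fruit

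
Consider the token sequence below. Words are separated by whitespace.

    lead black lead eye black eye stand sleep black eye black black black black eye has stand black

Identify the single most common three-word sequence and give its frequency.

Trigram frequencies (highest first):
  black black black: 2
  lead black lead: 1
  black lead eye: 1
  lead eye black: 1
  eye black eye: 1
  black eye stand: 1
  … (9 more, each ≤ 1)

"black black black", 2 times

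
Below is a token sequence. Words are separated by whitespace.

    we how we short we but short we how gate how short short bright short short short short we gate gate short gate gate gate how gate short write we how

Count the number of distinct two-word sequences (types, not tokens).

18

31 tokens → 30 bigram windows in total.
Repeated bigrams (each contributes count−1 duplicates):
  short short: 4
  gate gate: 3
  short we: 3
  we how: 3
  gate how: 2
  gate short: 2
  how gate: 2
12 duplicate windows → 30 − 12 = 18 distinct.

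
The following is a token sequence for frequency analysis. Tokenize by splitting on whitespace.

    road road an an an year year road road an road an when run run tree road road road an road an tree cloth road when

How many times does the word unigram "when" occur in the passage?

Scanning the 26 tokens for "when":
  position 13: when
  position 26: when

2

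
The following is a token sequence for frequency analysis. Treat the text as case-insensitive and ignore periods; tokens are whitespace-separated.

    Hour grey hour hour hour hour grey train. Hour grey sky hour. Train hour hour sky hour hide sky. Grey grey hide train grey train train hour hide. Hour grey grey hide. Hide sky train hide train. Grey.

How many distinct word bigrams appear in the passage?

38 tokens → 37 bigram windows in total.
Repeated bigrams (each contributes count−1 duplicates):
  hour grey: 4
  hour hour: 4
  train hour: 3
  grey grey: 2
  grey hide: 2
  grey train: 2
  hide sky: 2
  hide train: 2
  … (3 more repeated)
16 duplicate windows → 37 − 16 = 21 distinct.

21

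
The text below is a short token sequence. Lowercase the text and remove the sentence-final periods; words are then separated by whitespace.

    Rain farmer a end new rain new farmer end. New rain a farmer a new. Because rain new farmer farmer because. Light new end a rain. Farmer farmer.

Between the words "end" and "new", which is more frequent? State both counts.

"end": 3 occurrences
"new": 6 occurrences

"new" (6 vs 3)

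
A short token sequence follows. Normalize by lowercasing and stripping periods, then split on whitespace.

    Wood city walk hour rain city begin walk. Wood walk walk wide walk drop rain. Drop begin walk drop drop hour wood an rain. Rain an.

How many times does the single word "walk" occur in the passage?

Scanning the 26 tokens for "walk":
  position 3: walk
  position 8: walk
  position 10: walk
  position 11: walk
  position 13: walk
  position 18: walk

6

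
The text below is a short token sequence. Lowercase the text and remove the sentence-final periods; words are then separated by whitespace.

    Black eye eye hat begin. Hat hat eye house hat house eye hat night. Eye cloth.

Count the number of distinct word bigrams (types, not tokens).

16 tokens → 15 bigram windows in total.
Repeated bigrams (each contributes count−1 duplicates):
  eye hat: 2
1 duplicate windows → 15 − 1 = 14 distinct.

14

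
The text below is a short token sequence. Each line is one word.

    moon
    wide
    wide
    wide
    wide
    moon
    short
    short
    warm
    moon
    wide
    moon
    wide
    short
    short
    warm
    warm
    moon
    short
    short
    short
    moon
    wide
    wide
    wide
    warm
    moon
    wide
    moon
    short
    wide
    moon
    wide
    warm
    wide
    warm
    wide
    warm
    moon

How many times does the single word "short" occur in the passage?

Scanning the 39 tokens for "short":
  position 7: short
  position 8: short
  position 14: short
  position 15: short
  position 19: short
  position 20: short
  position 21: short
  position 30: short

8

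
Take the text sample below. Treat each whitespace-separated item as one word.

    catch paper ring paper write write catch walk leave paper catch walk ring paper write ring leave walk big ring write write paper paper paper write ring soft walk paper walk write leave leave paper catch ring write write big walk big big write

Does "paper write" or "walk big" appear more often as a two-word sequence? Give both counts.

"paper write" (3 vs 2)

"paper write": 3 occurrences
"walk big": 2 occurrences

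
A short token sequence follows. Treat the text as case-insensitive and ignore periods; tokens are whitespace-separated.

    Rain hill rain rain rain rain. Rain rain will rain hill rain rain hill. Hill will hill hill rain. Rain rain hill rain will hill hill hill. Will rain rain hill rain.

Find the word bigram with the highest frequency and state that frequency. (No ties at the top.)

"rain rain", 9 times

Bigram frequencies (highest first):
  rain rain: 9
  rain hill: 5
  hill rain: 5
  hill hill: 4
  rain will: 2
  will rain: 2
  … (2 more, each ≤ 2)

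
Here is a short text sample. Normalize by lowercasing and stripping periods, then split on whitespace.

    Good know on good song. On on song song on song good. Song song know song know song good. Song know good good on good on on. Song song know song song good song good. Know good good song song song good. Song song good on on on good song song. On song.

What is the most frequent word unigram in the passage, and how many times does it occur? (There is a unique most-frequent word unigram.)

Unigram frequencies (highest first):
  song: 22
  good: 14
  on: 11
  know: 6

"song", 22 times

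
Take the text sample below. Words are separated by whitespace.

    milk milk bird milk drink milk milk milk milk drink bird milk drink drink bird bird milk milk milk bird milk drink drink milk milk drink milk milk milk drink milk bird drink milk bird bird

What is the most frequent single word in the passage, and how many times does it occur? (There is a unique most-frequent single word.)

Unigram frequencies (highest first):
  milk: 19
  drink: 9
  bird: 8

"milk", 19 times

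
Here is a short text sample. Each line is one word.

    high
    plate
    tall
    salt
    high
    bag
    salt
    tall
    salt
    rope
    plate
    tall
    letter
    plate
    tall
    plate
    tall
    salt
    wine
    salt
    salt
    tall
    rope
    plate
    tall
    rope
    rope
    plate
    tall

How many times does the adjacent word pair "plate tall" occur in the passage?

6

Scanning the 28 overlapping bigram windows for "plate tall":
  position 2–3: plate tall
  position 11–12: plate tall
  position 14–15: plate tall
  position 16–17: plate tall
  position 24–25: plate tall
  position 28–29: plate tall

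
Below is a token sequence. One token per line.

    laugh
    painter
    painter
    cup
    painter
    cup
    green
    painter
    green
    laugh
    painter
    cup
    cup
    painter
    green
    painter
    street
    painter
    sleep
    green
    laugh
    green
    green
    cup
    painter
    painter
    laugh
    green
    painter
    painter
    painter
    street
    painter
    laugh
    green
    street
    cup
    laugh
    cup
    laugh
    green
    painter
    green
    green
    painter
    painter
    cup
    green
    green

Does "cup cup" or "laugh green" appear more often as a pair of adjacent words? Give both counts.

"cup cup": 1 occurrence
"laugh green": 4 occurrences

"laugh green" (4 vs 1)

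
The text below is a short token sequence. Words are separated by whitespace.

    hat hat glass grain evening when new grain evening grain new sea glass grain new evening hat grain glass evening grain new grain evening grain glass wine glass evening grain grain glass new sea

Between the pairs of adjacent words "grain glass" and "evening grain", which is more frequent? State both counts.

"evening grain" (4 vs 3)

"grain glass": 3 occurrences
"evening grain": 4 occurrences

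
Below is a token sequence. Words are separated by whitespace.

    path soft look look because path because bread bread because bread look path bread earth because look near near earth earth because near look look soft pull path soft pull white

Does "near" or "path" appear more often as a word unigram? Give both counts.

"path" (4 vs 3)

"near": 3 occurrences
"path": 4 occurrences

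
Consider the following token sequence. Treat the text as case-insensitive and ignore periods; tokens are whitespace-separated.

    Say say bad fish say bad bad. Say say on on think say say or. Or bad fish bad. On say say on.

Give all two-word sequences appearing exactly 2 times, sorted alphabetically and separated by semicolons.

bad fish; say bad; say on

Bigram counts meeting the condition (exactly 2 times):
  bad fish: 2
  say bad: 2
  say on: 2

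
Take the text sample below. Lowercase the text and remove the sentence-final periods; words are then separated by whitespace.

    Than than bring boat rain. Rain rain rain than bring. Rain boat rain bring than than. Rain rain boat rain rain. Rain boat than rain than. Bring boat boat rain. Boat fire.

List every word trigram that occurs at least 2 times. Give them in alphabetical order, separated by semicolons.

boat rain rain; rain boat rain; rain rain boat; rain rain rain; rain than bring; than bring boat

Trigram counts meeting the condition (at least 2 times):
  boat rain rain: 2
  rain boat rain: 2
  rain rain boat: 2
  rain rain rain: 3
  rain than bring: 2
  than bring boat: 2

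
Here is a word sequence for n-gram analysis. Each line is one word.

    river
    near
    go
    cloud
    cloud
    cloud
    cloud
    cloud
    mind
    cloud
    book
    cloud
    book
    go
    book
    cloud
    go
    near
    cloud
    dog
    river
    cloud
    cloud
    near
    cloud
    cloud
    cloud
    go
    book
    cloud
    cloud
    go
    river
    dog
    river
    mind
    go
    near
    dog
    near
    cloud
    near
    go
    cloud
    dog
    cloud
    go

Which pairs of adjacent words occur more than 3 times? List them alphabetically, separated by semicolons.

cloud cloud; cloud go

Bigram counts meeting the condition (more than 3 times):
  cloud cloud: 8
  cloud go: 4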